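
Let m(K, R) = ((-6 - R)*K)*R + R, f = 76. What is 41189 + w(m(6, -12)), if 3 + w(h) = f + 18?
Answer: 41280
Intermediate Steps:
m(K, R) = R + K*R*(-6 - R) (m(K, R) = (K*(-6 - R))*R + R = K*R*(-6 - R) + R = R + K*R*(-6 - R))
w(h) = 91 (w(h) = -3 + (76 + 18) = -3 + 94 = 91)
41189 + w(m(6, -12)) = 41189 + 91 = 41280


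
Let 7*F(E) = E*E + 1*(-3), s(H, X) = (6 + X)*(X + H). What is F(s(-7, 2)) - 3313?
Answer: -21594/7 ≈ -3084.9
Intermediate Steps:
s(H, X) = (6 + X)*(H + X)
F(E) = -3/7 + E**2/7 (F(E) = (E*E + 1*(-3))/7 = (E**2 - 3)/7 = (-3 + E**2)/7 = -3/7 + E**2/7)
F(s(-7, 2)) - 3313 = (-3/7 + (2**2 + 6*(-7) + 6*2 - 7*2)**2/7) - 3313 = (-3/7 + (4 - 42 + 12 - 14)**2/7) - 3313 = (-3/7 + (1/7)*(-40)**2) - 3313 = (-3/7 + (1/7)*1600) - 3313 = (-3/7 + 1600/7) - 3313 = 1597/7 - 3313 = -21594/7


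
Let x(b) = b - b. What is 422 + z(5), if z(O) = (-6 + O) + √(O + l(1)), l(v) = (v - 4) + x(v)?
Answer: 421 + √2 ≈ 422.41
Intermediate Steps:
x(b) = 0
l(v) = -4 + v (l(v) = (v - 4) + 0 = (-4 + v) + 0 = -4 + v)
z(O) = -6 + O + √(-3 + O) (z(O) = (-6 + O) + √(O + (-4 + 1)) = (-6 + O) + √(O - 3) = (-6 + O) + √(-3 + O) = -6 + O + √(-3 + O))
422 + z(5) = 422 + (-6 + 5 + √(-3 + 5)) = 422 + (-6 + 5 + √2) = 422 + (-1 + √2) = 421 + √2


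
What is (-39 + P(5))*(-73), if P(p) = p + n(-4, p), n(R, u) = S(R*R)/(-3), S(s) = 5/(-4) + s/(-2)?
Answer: 27083/12 ≈ 2256.9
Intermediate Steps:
S(s) = -5/4 - s/2 (S(s) = 5*(-1/4) + s*(-1/2) = -5/4 - s/2)
n(R, u) = 5/12 + R**2/6 (n(R, u) = (-5/4 - R*R/2)/(-3) = (-5/4 - R**2/2)*(-1/3) = 5/12 + R**2/6)
P(p) = 37/12 + p (P(p) = p + (5/12 + (1/6)*(-4)**2) = p + (5/12 + (1/6)*16) = p + (5/12 + 8/3) = p + 37/12 = 37/12 + p)
(-39 + P(5))*(-73) = (-39 + (37/12 + 5))*(-73) = (-39 + 97/12)*(-73) = -371/12*(-73) = 27083/12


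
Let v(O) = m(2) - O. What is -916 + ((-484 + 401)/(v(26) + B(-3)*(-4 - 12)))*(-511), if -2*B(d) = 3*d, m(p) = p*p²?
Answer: -124853/90 ≈ -1387.3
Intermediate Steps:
m(p) = p³
B(d) = -3*d/2
v(O) = 8 - O (v(O) = 2³ - O = 8 - O)
-916 + ((-484 + 401)/(v(26) + B(-3)*(-4 - 12)))*(-511) = -916 + ((-484 + 401)/((8 - 1*26) + (-3/2*(-3))*(-4 - 12)))*(-511) = -916 - 83/((8 - 26) + (9/2)*(-16))*(-511) = -916 - 83/(-18 - 72)*(-511) = -916 - 83/(-90)*(-511) = -916 - 83*(-1/90)*(-511) = -916 + (83/90)*(-511) = -916 - 42413/90 = -124853/90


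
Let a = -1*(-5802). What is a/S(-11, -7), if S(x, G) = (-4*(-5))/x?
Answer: -31911/10 ≈ -3191.1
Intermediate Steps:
S(x, G) = 20/x
a = 5802
a/S(-11, -7) = 5802/((20/(-11))) = 5802/((20*(-1/11))) = 5802/(-20/11) = 5802*(-11/20) = -31911/10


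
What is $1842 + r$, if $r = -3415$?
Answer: $-1573$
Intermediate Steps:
$1842 + r = 1842 - 3415 = -1573$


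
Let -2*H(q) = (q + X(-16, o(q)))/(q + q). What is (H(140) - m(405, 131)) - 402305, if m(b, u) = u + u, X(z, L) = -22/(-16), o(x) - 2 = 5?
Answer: -1803501291/4480 ≈ -4.0257e+5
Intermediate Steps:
o(x) = 7 (o(x) = 2 + 5 = 7)
X(z, L) = 11/8 (X(z, L) = -22*(-1/16) = 11/8)
m(b, u) = 2*u
H(q) = -(11/8 + q)/(4*q) (H(q) = -(q + 11/8)/(2*(q + q)) = -(11/8 + q)/(2*(2*q)) = -(11/8 + q)*1/(2*q)/2 = -(11/8 + q)/(4*q))
(H(140) - m(405, 131)) - 402305 = ((1/32)*(-11 - 8*140)/140 - 2*131) - 402305 = ((1/32)*(1/140)*(-11 - 1120) - 1*262) - 402305 = ((1/32)*(1/140)*(-1131) - 262) - 402305 = (-1131/4480 - 262) - 402305 = -1174891/4480 - 402305 = -1803501291/4480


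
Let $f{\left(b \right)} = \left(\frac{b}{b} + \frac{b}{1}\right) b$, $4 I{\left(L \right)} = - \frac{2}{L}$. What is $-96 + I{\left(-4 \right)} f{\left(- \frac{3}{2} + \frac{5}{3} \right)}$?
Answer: $- \frac{27641}{288} \approx -95.976$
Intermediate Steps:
$I{\left(L \right)} = - \frac{1}{2 L}$ ($I{\left(L \right)} = \frac{\left(-2\right) \frac{1}{L}}{4} = - \frac{1}{2 L}$)
$f{\left(b \right)} = b \left(1 + b\right)$ ($f{\left(b \right)} = \left(1 + b 1\right) b = \left(1 + b\right) b = b \left(1 + b\right)$)
$-96 + I{\left(-4 \right)} f{\left(- \frac{3}{2} + \frac{5}{3} \right)} = -96 + - \frac{1}{2 \left(-4\right)} \left(- \frac{3}{2} + \frac{5}{3}\right) \left(1 + \left(- \frac{3}{2} + \frac{5}{3}\right)\right) = -96 + \left(- \frac{1}{2}\right) \left(- \frac{1}{4}\right) \left(\left(-3\right) \frac{1}{2} + 5 \cdot \frac{1}{3}\right) \left(1 + \left(\left(-3\right) \frac{1}{2} + 5 \cdot \frac{1}{3}\right)\right) = -96 + \frac{\left(- \frac{3}{2} + \frac{5}{3}\right) \left(1 + \left(- \frac{3}{2} + \frac{5}{3}\right)\right)}{8} = -96 + \frac{\frac{1}{6} \left(1 + \frac{1}{6}\right)}{8} = -96 + \frac{\frac{1}{6} \cdot \frac{7}{6}}{8} = -96 + \frac{1}{8} \cdot \frac{7}{36} = -96 + \frac{7}{288} = - \frac{27641}{288}$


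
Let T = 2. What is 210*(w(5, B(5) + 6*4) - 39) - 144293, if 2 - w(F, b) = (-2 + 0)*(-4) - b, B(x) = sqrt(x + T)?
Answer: -148703 + 210*sqrt(7) ≈ -1.4815e+5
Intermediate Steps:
B(x) = sqrt(2 + x) (B(x) = sqrt(x + 2) = sqrt(2 + x))
w(F, b) = -6 + b (w(F, b) = 2 - ((-2 + 0)*(-4) - b) = 2 - (-2*(-4) - b) = 2 - (8 - b) = 2 + (-8 + b) = -6 + b)
210*(w(5, B(5) + 6*4) - 39) - 144293 = 210*((-6 + (sqrt(2 + 5) + 6*4)) - 39) - 144293 = 210*((-6 + (sqrt(7) + 24)) - 39) - 144293 = 210*((-6 + (24 + sqrt(7))) - 39) - 144293 = 210*((18 + sqrt(7)) - 39) - 144293 = 210*(-21 + sqrt(7)) - 144293 = (-4410 + 210*sqrt(7)) - 144293 = -148703 + 210*sqrt(7)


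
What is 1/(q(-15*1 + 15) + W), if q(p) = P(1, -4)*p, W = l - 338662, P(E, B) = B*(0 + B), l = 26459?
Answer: -1/312203 ≈ -3.2030e-6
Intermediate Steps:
P(E, B) = B**2 (P(E, B) = B*B = B**2)
W = -312203 (W = 26459 - 338662 = -312203)
q(p) = 16*p (q(p) = (-4)**2*p = 16*p)
1/(q(-15*1 + 15) + W) = 1/(16*(-15*1 + 15) - 312203) = 1/(16*(-15 + 15) - 312203) = 1/(16*0 - 312203) = 1/(0 - 312203) = 1/(-312203) = -1/312203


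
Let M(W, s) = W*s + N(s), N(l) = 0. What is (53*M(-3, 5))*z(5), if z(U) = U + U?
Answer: -7950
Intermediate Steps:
M(W, s) = W*s (M(W, s) = W*s + 0 = W*s)
z(U) = 2*U
(53*M(-3, 5))*z(5) = (53*(-3*5))*(2*5) = (53*(-15))*10 = -795*10 = -7950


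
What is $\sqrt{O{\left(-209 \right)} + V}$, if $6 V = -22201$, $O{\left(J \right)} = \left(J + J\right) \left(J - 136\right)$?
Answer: $\frac{\sqrt{5058354}}{6} \approx 374.85$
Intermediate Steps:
$O{\left(J \right)} = 2 J \left(-136 + J\right)$
$V = - \frac{22201}{6}$ ($V = \frac{1}{6} \left(-22201\right) = - \frac{22201}{6} \approx -3700.2$)
$\sqrt{O{\left(-209 \right)} + V} = \sqrt{2 \left(-209\right) \left(-136 - 209\right) - \frac{22201}{6}} = \sqrt{2 \left(-209\right) \left(-345\right) - \frac{22201}{6}} = \sqrt{144210 - \frac{22201}{6}} = \sqrt{\frac{843059}{6}} = \frac{\sqrt{5058354}}{6}$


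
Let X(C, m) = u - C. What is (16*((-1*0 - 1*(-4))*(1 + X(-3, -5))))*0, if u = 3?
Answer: 0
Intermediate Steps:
X(C, m) = 3 - C
(16*((-1*0 - 1*(-4))*(1 + X(-3, -5))))*0 = (16*((-1*0 - 1*(-4))*(1 + (3 - 1*(-3)))))*0 = (16*((0 + 4)*(1 + (3 + 3))))*0 = (16*(4*(1 + 6)))*0 = (16*(4*7))*0 = (16*28)*0 = 448*0 = 0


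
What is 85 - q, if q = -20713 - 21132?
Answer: 41930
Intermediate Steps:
q = -41845
85 - q = 85 - 1*(-41845) = 85 + 41845 = 41930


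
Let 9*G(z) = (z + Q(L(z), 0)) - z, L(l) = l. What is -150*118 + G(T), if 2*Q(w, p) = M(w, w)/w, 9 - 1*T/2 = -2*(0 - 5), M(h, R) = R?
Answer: -318599/18 ≈ -17700.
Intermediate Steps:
T = -2 (T = 18 - (-4)*(0 - 5) = 18 - (-4)*(-5) = 18 - 2*10 = 18 - 20 = -2)
Q(w, p) = ½ (Q(w, p) = (w/w)/2 = (½)*1 = ½)
G(z) = 1/18 (G(z) = ((z + ½) - z)/9 = ((½ + z) - z)/9 = (⅑)*(½) = 1/18)
-150*118 + G(T) = -150*118 + 1/18 = -17700 + 1/18 = -318599/18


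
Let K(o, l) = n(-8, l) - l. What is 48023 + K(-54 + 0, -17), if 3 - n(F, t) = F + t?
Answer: 48068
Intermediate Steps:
n(F, t) = 3 - F - t (n(F, t) = 3 - (F + t) = 3 + (-F - t) = 3 - F - t)
K(o, l) = 11 - 2*l (K(o, l) = (3 - 1*(-8) - l) - l = (3 + 8 - l) - l = (11 - l) - l = 11 - 2*l)
48023 + K(-54 + 0, -17) = 48023 + (11 - 2*(-17)) = 48023 + (11 + 34) = 48023 + 45 = 48068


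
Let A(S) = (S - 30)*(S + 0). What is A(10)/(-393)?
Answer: 200/393 ≈ 0.50891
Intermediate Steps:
A(S) = S*(-30 + S) (A(S) = (-30 + S)*S = S*(-30 + S))
A(10)/(-393) = (10*(-30 + 10))/(-393) = (10*(-20))*(-1/393) = -200*(-1/393) = 200/393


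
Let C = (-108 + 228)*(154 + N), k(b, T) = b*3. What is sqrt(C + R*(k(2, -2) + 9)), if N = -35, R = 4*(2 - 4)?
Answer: 4*sqrt(885) ≈ 119.00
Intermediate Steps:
k(b, T) = 3*b
R = -8 (R = 4*(-2) = -8)
C = 14280 (C = (-108 + 228)*(154 - 35) = 120*119 = 14280)
sqrt(C + R*(k(2, -2) + 9)) = sqrt(14280 - 8*(3*2 + 9)) = sqrt(14280 - 8*(6 + 9)) = sqrt(14280 - 8*15) = sqrt(14280 - 120) = sqrt(14160) = 4*sqrt(885)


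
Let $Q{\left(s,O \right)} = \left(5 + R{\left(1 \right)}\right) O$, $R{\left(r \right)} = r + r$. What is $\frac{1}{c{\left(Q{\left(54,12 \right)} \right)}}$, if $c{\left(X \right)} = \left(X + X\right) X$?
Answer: $\frac{1}{14112} \approx 7.0862 \cdot 10^{-5}$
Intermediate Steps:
$R{\left(r \right)} = 2 r$
$Q{\left(s,O \right)} = 7 O$ ($Q{\left(s,O \right)} = \left(5 + 2 \cdot 1\right) O = \left(5 + 2\right) O = 7 O$)
$c{\left(X \right)} = 2 X^{2}$ ($c{\left(X \right)} = 2 X X = 2 X^{2}$)
$\frac{1}{c{\left(Q{\left(54,12 \right)} \right)}} = \frac{1}{2 \left(7 \cdot 12\right)^{2}} = \frac{1}{2 \cdot 84^{2}} = \frac{1}{2 \cdot 7056} = \frac{1}{14112}$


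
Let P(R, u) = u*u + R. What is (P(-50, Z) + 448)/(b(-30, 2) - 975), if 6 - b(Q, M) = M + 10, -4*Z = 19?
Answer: -2243/5232 ≈ -0.42871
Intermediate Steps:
Z = -19/4 (Z = -¼*19 = -19/4 ≈ -4.7500)
P(R, u) = R + u² (P(R, u) = u² + R = R + u²)
b(Q, M) = -4 - M (b(Q, M) = 6 - (M + 10) = 6 - (10 + M) = 6 + (-10 - M) = -4 - M)
(P(-50, Z) + 448)/(b(-30, 2) - 975) = ((-50 + (-19/4)²) + 448)/((-4 - 1*2) - 975) = ((-50 + 361/16) + 448)/((-4 - 2) - 975) = (-439/16 + 448)/(-6 - 975) = (6729/16)/(-981) = (6729/16)*(-1/981) = -2243/5232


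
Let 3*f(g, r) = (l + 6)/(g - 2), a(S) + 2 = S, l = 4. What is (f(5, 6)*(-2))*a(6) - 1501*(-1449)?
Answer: 19574461/9 ≈ 2.1749e+6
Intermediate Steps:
a(S) = -2 + S
f(g, r) = 10/(3*(-2 + g)) (f(g, r) = ((4 + 6)/(g - 2))/3 = (10/(-2 + g))/3 = 10/(3*(-2 + g)))
(f(5, 6)*(-2))*a(6) - 1501*(-1449) = ((10/(3*(-2 + 5)))*(-2))*(-2 + 6) - 1501*(-1449) = (((10/3)/3)*(-2))*4 + 2174949 = (((10/3)*(⅓))*(-2))*4 + 2174949 = ((10/9)*(-2))*4 + 2174949 = -20/9*4 + 2174949 = -80/9 + 2174949 = 19574461/9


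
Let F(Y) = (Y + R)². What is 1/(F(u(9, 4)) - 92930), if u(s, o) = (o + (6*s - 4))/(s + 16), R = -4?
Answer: -625/58079134 ≈ -1.0761e-5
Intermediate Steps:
u(s, o) = (-4 + o + 6*s)/(16 + s) (u(s, o) = (o + (-4 + 6*s))/(16 + s) = (-4 + o + 6*s)/(16 + s))
F(Y) = (-4 + Y)² (F(Y) = (Y - 4)² = (-4 + Y)²)
1/(F(u(9, 4)) - 92930) = 1/((-4 + (-4 + 4 + 6*9)/(16 + 9))² - 92930) = 1/((-4 + (-4 + 4 + 54)/25)² - 92930) = 1/((-4 + (1/25)*54)² - 92930) = 1/((-4 + 54/25)² - 92930) = 1/((-46/25)² - 92930) = 1/(2116/625 - 92930) = 1/(-58079134/625) = -625/58079134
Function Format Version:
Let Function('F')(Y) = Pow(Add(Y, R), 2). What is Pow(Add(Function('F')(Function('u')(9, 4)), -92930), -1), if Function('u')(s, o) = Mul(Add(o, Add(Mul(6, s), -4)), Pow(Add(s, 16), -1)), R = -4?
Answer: Rational(-625, 58079134) ≈ -1.0761e-5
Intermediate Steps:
Function('u')(s, o) = Mul(Pow(Add(16, s), -1), Add(-4, o, Mul(6, s))) (Function('u')(s, o) = Mul(Add(o, Add(-4, Mul(6, s))), Pow(Add(16, s), -1)) = Mul(Add(-4, o, Mul(6, s)), Pow(Add(16, s), -1)) = Mul(Pow(Add(16, s), -1), Add(-4, o, Mul(6, s))))
Function('F')(Y) = Pow(Add(-4, Y), 2) (Function('F')(Y) = Pow(Add(Y, -4), 2) = Pow(Add(-4, Y), 2))
Pow(Add(Function('F')(Function('u')(9, 4)), -92930), -1) = Pow(Add(Pow(Add(-4, Mul(Pow(Add(16, 9), -1), Add(-4, 4, Mul(6, 9)))), 2), -92930), -1) = Pow(Add(Pow(Add(-4, Mul(Pow(25, -1), Add(-4, 4, 54))), 2), -92930), -1) = Pow(Add(Pow(Add(-4, Mul(Rational(1, 25), 54)), 2), -92930), -1) = Pow(Add(Pow(Add(-4, Rational(54, 25)), 2), -92930), -1) = Pow(Add(Pow(Rational(-46, 25), 2), -92930), -1) = Pow(Add(Rational(2116, 625), -92930), -1) = Pow(Rational(-58079134, 625), -1) = Rational(-625, 58079134)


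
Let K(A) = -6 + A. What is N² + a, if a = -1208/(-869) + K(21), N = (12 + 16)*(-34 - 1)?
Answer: 834601843/869 ≈ 9.6042e+5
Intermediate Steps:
N = -980 (N = 28*(-35) = -980)
a = 14243/869 (a = -1208/(-869) + (-6 + 21) = -1208*(-1/869) + 15 = 1208/869 + 15 = 14243/869 ≈ 16.390)
N² + a = (-980)² + 14243/869 = 960400 + 14243/869 = 834601843/869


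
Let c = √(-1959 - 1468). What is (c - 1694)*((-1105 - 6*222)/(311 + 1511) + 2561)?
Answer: -3950158135/911 + 4663705*I*√3427/1822 ≈ -4.3361e+6 + 1.4984e+5*I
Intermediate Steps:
c = I*√3427 (c = √(-3427) = I*√3427 ≈ 58.541*I)
(c - 1694)*((-1105 - 6*222)/(311 + 1511) + 2561) = (I*√3427 - 1694)*((-1105 - 6*222)/(311 + 1511) + 2561) = (-1694 + I*√3427)*((-1105 - 1332)/1822 + 2561) = (-1694 + I*√3427)*(-2437*1/1822 + 2561) = (-1694 + I*√3427)*(-2437/1822 + 2561) = (-1694 + I*√3427)*(4663705/1822) = -3950158135/911 + 4663705*I*√3427/1822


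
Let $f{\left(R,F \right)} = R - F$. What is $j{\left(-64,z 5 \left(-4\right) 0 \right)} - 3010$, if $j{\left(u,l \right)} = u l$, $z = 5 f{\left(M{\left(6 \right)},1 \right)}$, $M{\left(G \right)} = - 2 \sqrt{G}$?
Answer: $-3010$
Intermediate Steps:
$z = -5 - 10 \sqrt{6}$ ($z = 5 \left(- 2 \sqrt{6} - 1\right) = 5 \left(-1 - 2 \sqrt{6}\right) = -5 - 10 \sqrt{6} \approx -29.495$)
$j{\left(u,l \right)} = l u$
$j{\left(-64,z 5 \left(-4\right) 0 \right)} - 3010 = \left(-5 - 10 \sqrt{6}\right) 5 \left(-4\right) 0 \left(-64\right) - 3010 = \left(-5 - 10 \sqrt{6}\right) \left(\left(-20\right) 0\right) \left(-64\right) - 3010 = \left(-5 - 10 \sqrt{6}\right) 0 \left(-64\right) - 3010 = 0 \left(-64\right) - 3010 = 0 - 3010 = -3010$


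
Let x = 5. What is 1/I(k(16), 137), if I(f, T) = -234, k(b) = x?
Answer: -1/234 ≈ -0.0042735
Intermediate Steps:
k(b) = 5
1/I(k(16), 137) = 1/(-234) = -1/234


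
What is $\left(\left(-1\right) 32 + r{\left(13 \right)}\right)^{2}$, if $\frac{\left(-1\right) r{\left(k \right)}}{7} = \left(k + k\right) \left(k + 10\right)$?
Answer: $17791524$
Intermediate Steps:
$r{\left(k \right)} = - 14 k \left(10 + k\right)$ ($r{\left(k \right)} = - 7 \left(k + k\right) \left(k + 10\right) = - 7 \cdot 2 k \left(10 + k\right) = - 14 k \left(10 + k\right)$)
$\left(\left(-1\right) 32 + r{\left(13 \right)}\right)^{2} = \left(\left(-1\right) 32 - 182 \left(10 + 13\right)\right)^{2} = \left(-32 - 182 \cdot 23\right)^{2} = \left(-32 - 4186\right)^{2} = \left(-4218\right)^{2} = 17791524$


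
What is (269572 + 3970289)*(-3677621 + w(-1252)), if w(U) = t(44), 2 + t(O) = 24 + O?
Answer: -15592322019855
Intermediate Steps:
t(O) = 22 + O (t(O) = -2 + (24 + O) = 22 + O)
w(U) = 66 (w(U) = 22 + 44 = 66)
(269572 + 3970289)*(-3677621 + w(-1252)) = (269572 + 3970289)*(-3677621 + 66) = 4239861*(-3677555) = -15592322019855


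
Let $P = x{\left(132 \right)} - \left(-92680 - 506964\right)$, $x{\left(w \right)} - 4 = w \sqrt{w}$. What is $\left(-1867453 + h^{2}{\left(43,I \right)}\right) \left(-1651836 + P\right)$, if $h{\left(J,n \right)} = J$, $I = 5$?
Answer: $1962966141552 - 492519456 \sqrt{33} \approx 1.9601 \cdot 10^{12}$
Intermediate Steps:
$x{\left(w \right)} = 4 + w^{\frac{3}{2}}$ ($x{\left(w \right)} = 4 + w \sqrt{w} = 4 + w^{\frac{3}{2}}$)
$P = 599648 + 264 \sqrt{33}$ ($P = \left(4 + 132^{\frac{3}{2}}\right) - \left(-92680 - 506964\right) = \left(4 + 264 \sqrt{33}\right) - \left(-92680 - 506964\right) = \left(4 + 264 \sqrt{33}\right) - -599644 = \left(4 + 264 \sqrt{33}\right) + 599644 = 599648 + 264 \sqrt{33} \approx 6.0117 \cdot 10^{5}$)
$\left(-1867453 + h^{2}{\left(43,I \right)}\right) \left(-1651836 + P\right) = \left(-1867453 + 43^{2}\right) \left(-1651836 + \left(599648 + 264 \sqrt{33}\right)\right) = \left(-1867453 + 1849\right) \left(-1052188 + 264 \sqrt{33}\right) = - 1865604 \left(-1052188 + 264 \sqrt{33}\right) = 1962966141552 - 492519456 \sqrt{33}$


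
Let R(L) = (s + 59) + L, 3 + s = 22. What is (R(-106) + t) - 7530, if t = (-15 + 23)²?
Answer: -7494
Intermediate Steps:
s = 19 (s = -3 + 22 = 19)
t = 64 (t = 8² = 64)
R(L) = 78 + L (R(L) = (19 + 59) + L = 78 + L)
(R(-106) + t) - 7530 = ((78 - 106) + 64) - 7530 = (-28 + 64) - 7530 = 36 - 7530 = -7494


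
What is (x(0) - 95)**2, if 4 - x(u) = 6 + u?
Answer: 9409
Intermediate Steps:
x(u) = -2 - u (x(u) = 4 - (6 + u) = 4 + (-6 - u) = -2 - u)
(x(0) - 95)**2 = ((-2 - 1*0) - 95)**2 = ((-2 + 0) - 95)**2 = (-2 - 95)**2 = (-97)**2 = 9409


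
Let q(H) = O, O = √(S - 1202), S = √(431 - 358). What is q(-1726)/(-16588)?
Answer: -I*√(1202 - √73)/16588 ≈ -0.0020826*I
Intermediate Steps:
S = √73 ≈ 8.5440
O = √(-1202 + √73) (O = √(√73 - 1202) = √(-1202 + √73) ≈ 34.546*I)
q(H) = √(-1202 + √73)
q(-1726)/(-16588) = √(-1202 + √73)/(-16588) = √(-1202 + √73)*(-1/16588) = -√(-1202 + √73)/16588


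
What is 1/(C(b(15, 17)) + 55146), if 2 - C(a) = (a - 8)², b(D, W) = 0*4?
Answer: 1/55084 ≈ 1.8154e-5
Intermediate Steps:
b(D, W) = 0
C(a) = 2 - (-8 + a)² (C(a) = 2 - (a - 8)² = 2 - (-8 + a)²)
1/(C(b(15, 17)) + 55146) = 1/((2 - (-8 + 0)²) + 55146) = 1/((2 - 1*(-8)²) + 55146) = 1/((2 - 1*64) + 55146) = 1/((2 - 64) + 55146) = 1/(-62 + 55146) = 1/55084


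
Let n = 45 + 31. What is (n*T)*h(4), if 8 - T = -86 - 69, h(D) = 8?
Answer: 99104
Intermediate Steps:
T = 163 (T = 8 - (-86 - 69) = 8 - 1*(-155) = 8 + 155 = 163)
n = 76
(n*T)*h(4) = (76*163)*8 = 12388*8 = 99104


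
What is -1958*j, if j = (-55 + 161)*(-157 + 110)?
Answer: 9754756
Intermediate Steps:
j = -4982 (j = 106*(-47) = -4982)
-1958*j = -1958*(-4982) = 9754756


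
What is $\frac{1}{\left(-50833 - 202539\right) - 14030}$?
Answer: $- \frac{1}{267402} \approx -3.7397 \cdot 10^{-6}$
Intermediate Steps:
$\frac{1}{\left(-50833 - 202539\right) - 14030} = \frac{1}{-253372 - 14030} = \frac{1}{-267402} = - \frac{1}{267402}$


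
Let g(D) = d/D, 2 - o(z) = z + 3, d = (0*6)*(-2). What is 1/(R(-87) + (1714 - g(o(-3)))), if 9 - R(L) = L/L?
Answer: 1/1722 ≈ 0.00058072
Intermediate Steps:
d = 0 (d = 0*(-2) = 0)
R(L) = 8 (R(L) = 9 - L/L = 9 - 1*1 = 9 - 1 = 8)
o(z) = -1 - z (o(z) = 2 - (z + 3) = 2 - (3 + z) = 2 + (-3 - z) = -1 - z)
g(D) = 0 (g(D) = 0/D = 0)
1/(R(-87) + (1714 - g(o(-3)))) = 1/(8 + (1714 - 1*0)) = 1/(8 + (1714 + 0)) = 1/(8 + 1714) = 1/1722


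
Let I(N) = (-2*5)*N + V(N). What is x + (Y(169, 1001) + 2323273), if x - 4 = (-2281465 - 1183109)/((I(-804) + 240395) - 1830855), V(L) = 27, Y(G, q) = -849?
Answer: 3674997274778/1582393 ≈ 2.3224e+6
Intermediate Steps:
I(N) = 27 - 10*N (I(N) = (-2*5)*N + 27 = -10*N + 27 = 27 - 10*N)
x = 9794146/1582393 (x = 4 + (-2281465 - 1183109)/(((27 - 10*(-804)) + 240395) - 1830855) = 4 - 3464574/(((27 + 8040) + 240395) - 1830855) = 4 - 3464574/((8067 + 240395) - 1830855) = 4 - 3464574/(248462 - 1830855) = 4 - 3464574/(-1582393) = 4 - 3464574*(-1/1582393) = 4 + 3464574/1582393 = 9794146/1582393 ≈ 6.1895)
x + (Y(169, 1001) + 2323273) = 9794146/1582393 + (-849 + 2323273) = 9794146/1582393 + 2322424 = 3674997274778/1582393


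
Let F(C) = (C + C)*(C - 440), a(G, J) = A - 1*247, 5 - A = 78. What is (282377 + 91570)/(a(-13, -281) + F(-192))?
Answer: 53421/34624 ≈ 1.5429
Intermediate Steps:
A = -73 (A = 5 - 1*78 = 5 - 78 = -73)
a(G, J) = -320 (a(G, J) = -73 - 1*247 = -73 - 247 = -320)
F(C) = 2*C*(-440 + C) (F(C) = (2*C)*(-440 + C) = 2*C*(-440 + C))
(282377 + 91570)/(a(-13, -281) + F(-192)) = (282377 + 91570)/(-320 + 2*(-192)*(-440 - 192)) = 373947/(-320 + 2*(-192)*(-632)) = 373947/(-320 + 242688) = 373947/242368 = 373947*(1/242368) = 53421/34624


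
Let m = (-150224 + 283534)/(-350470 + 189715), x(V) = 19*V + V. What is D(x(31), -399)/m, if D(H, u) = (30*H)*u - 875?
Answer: 238633563525/26662 ≈ 8.9503e+6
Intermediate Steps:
x(V) = 20*V
m = -26662/32151 (m = 133310/(-160755) = 133310*(-1/160755) = -26662/32151 ≈ -0.82927)
D(H, u) = -875 + 30*H*u (D(H, u) = 30*H*u - 875 = -875 + 30*H*u)
D(x(31), -399)/m = (-875 + 30*(20*31)*(-399))/(-26662/32151) = (-875 + 30*620*(-399))*(-32151/26662) = (-875 - 7421400)*(-32151/26662) = -7422275*(-32151/26662) = 238633563525/26662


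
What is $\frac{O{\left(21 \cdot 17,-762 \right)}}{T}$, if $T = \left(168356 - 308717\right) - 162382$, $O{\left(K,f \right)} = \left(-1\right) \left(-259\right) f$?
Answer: $\frac{28194}{43249} \approx 0.6519$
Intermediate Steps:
$O{\left(K,f \right)} = 259 f$
$T = -302743$ ($T = -140361 - 162382 = -302743$)
$\frac{O{\left(21 \cdot 17,-762 \right)}}{T} = \frac{259 \left(-762\right)}{-302743} = \left(-197358\right) \left(- \frac{1}{302743}\right) = \frac{28194}{43249}$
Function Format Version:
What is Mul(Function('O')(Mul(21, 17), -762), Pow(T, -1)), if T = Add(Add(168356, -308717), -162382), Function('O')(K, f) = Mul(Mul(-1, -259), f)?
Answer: Rational(28194, 43249) ≈ 0.65190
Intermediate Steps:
Function('O')(K, f) = Mul(259, f)
T = -302743 (T = Add(-140361, -162382) = -302743)
Mul(Function('O')(Mul(21, 17), -762), Pow(T, -1)) = Mul(Mul(259, -762), Pow(-302743, -1)) = Mul(-197358, Rational(-1, 302743)) = Rational(28194, 43249)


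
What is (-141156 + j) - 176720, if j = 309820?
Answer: -8056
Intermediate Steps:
(-141156 + j) - 176720 = (-141156 + 309820) - 176720 = 168664 - 176720 = -8056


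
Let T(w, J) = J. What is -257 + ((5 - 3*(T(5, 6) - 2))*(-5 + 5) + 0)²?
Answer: -257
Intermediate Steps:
-257 + ((5 - 3*(T(5, 6) - 2))*(-5 + 5) + 0)² = -257 + ((5 - 3*(6 - 2))*(-5 + 5) + 0)² = -257 + ((5 - 3*4)*0 + 0)² = -257 + ((5 - 12)*0 + 0)² = -257 + (-7*0 + 0)² = -257 + (0 + 0)² = -257 + 0² = -257 + 0 = -257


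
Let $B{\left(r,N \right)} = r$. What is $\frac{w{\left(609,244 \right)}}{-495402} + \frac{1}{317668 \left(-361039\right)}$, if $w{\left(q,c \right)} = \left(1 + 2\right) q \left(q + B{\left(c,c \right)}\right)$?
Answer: $- \frac{29789548058163469}{9469653572772484} \approx -3.1458$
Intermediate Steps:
$w{\left(q,c \right)} = 3 q \left(c + q\right)$ ($w{\left(q,c \right)} = \left(1 + 2\right) q \left(q + c\right) = 3 q \left(c + q\right)$)
$\frac{w{\left(609,244 \right)}}{-495402} + \frac{1}{317668 \left(-361039\right)} = \frac{3 \cdot 609 \left(244 + 609\right)}{-495402} + \frac{1}{317668 \left(-361039\right)} = 3 \cdot 609 \cdot 853 \left(- \frac{1}{495402}\right) + \frac{1}{317668} \left(- \frac{1}{361039}\right) = 1558431 \left(- \frac{1}{495402}\right) - \frac{1}{114690537052} = - \frac{519477}{165134} - \frac{1}{114690537052} = - \frac{29789548058163469}{9469653572772484}$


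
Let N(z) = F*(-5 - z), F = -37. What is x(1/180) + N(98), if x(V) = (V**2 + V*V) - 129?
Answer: 59648401/16200 ≈ 3682.0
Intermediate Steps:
N(z) = 185 + 37*z (N(z) = -37*(-5 - z) = 185 + 37*z)
x(V) = -129 + 2*V**2 (x(V) = (V**2 + V**2) - 129 = 2*V**2 - 129 = -129 + 2*V**2)
x(1/180) + N(98) = (-129 + 2*(1/180)**2) + (185 + 37*98) = (-129 + 2*(1/180)**2) + (185 + 3626) = (-129 + 2*(1/32400)) + 3811 = (-129 + 1/16200) + 3811 = -2089799/16200 + 3811 = 59648401/16200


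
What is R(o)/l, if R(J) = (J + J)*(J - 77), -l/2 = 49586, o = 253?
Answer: -22264/24793 ≈ -0.89799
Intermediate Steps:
l = -99172 (l = -2*49586 = -99172)
R(J) = 2*J*(-77 + J) (R(J) = (2*J)*(-77 + J) = 2*J*(-77 + J))
R(o)/l = (2*253*(-77 + 253))/(-99172) = (2*253*176)*(-1/99172) = 89056*(-1/99172) = -22264/24793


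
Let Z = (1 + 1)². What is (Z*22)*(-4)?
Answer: -352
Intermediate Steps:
Z = 4 (Z = 2² = 4)
(Z*22)*(-4) = (4*22)*(-4) = 88*(-4) = -352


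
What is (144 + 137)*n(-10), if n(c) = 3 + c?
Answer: -1967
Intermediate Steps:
(144 + 137)*n(-10) = (144 + 137)*(3 - 10) = 281*(-7) = -1967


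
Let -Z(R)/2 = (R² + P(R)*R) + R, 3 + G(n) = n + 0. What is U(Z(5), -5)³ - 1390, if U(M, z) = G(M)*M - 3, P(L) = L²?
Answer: 913435341157293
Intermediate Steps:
G(n) = -3 + n (G(n) = -3 + (n + 0) = -3 + n)
Z(R) = -2*R - 2*R² - 2*R³ (Z(R) = -2*((R² + R²*R) + R) = -2*((R² + R³) + R) = -2*(R + R² + R³) = -2*R - 2*R² - 2*R³)
U(M, z) = -3 + M*(-3 + M) (U(M, z) = (-3 + M)*M - 3 = M*(-3 + M) - 3 = -3 + M*(-3 + M))
U(Z(5), -5)³ - 1390 = (-3 + (-2*5*(1 + 5 + 5²))*(-3 - 2*5*(1 + 5 + 5²)))³ - 1390 = (-3 + (-2*5*(1 + 5 + 25))*(-3 - 2*5*(1 + 5 + 25)))³ - 1390 = (-3 + (-2*5*31)*(-3 - 2*5*31))³ - 1390 = (-3 - 310*(-3 - 310))³ - 1390 = (-3 - 310*(-313))³ - 1390 = (-3 + 97030)³ - 1390 = 97027³ - 1390 = 913435341158683 - 1390 = 913435341157293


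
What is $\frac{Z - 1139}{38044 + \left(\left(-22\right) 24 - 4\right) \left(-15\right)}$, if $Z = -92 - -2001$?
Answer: $\frac{35}{2092} \approx 0.01673$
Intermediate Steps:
$Z = 1909$ ($Z = -92 + 2001 = 1909$)
$\frac{Z - 1139}{38044 + \left(\left(-22\right) 24 - 4\right) \left(-15\right)} = \frac{1909 - 1139}{38044 + \left(\left(-22\right) 24 - 4\right) \left(-15\right)} = \frac{770}{38044 + \left(-528 - 4\right) \left(-15\right)} = \frac{770}{38044 - -7980} = \frac{770}{38044 + 7980} = \frac{770}{46024} = 770 \cdot \frac{1}{46024} = \frac{35}{2092}$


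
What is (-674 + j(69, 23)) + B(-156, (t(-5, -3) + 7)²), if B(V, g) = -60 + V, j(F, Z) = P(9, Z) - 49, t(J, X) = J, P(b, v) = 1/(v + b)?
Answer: -30047/32 ≈ -938.97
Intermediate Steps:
P(b, v) = 1/(b + v)
j(F, Z) = -49 + 1/(9 + Z) (j(F, Z) = 1/(9 + Z) - 49 = -49 + 1/(9 + Z))
(-674 + j(69, 23)) + B(-156, (t(-5, -3) + 7)²) = (-674 + (-440 - 49*23)/(9 + 23)) + (-60 - 156) = (-674 + (-440 - 1127)/32) - 216 = (-674 + (1/32)*(-1567)) - 216 = (-674 - 1567/32) - 216 = -23135/32 - 216 = -30047/32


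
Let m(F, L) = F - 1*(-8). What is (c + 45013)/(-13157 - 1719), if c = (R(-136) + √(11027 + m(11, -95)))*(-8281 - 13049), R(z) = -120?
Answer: -2604613/14876 + 10665*√11046/7438 ≈ -24.390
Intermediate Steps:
m(F, L) = 8 + F (m(F, L) = F + 8 = 8 + F)
c = 2559600 - 21330*√11046 (c = (-120 + √(11027 + (8 + 11)))*(-8281 - 13049) = (-120 + √(11027 + 19))*(-21330) = (-120 + √11046)*(-21330) = 2559600 - 21330*√11046 ≈ 3.1782e+5)
(c + 45013)/(-13157 - 1719) = ((2559600 - 21330*√11046) + 45013)/(-13157 - 1719) = (2604613 - 21330*√11046)/(-14876) = (2604613 - 21330*√11046)*(-1/14876) = -2604613/14876 + 10665*√11046/7438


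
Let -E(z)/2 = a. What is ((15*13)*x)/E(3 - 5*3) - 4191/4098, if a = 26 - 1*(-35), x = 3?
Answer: -242386/41663 ≈ -5.8178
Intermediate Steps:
a = 61 (a = 26 + 35 = 61)
E(z) = -122 (E(z) = -2*61 = -122)
((15*13)*x)/E(3 - 5*3) - 4191/4098 = ((15*13)*3)/(-122) - 4191/4098 = (195*3)*(-1/122) - 4191*1/4098 = 585*(-1/122) - 1397/1366 = -585/122 - 1397/1366 = -242386/41663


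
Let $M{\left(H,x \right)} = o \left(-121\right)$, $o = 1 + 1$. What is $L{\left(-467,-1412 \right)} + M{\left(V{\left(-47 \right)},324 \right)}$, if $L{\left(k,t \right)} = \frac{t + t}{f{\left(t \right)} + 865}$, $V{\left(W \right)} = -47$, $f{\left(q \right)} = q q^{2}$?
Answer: $- \frac{681270087622}{2815165663} \approx -242.0$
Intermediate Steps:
$f{\left(q \right)} = q^{3}$
$o = 2$
$M{\left(H,x \right)} = -242$ ($M{\left(H,x \right)} = 2 \left(-121\right) = -242$)
$L{\left(k,t \right)} = \frac{2 t}{865 + t^{3}}$ ($L{\left(k,t \right)} = \frac{t + t}{t^{3} + 865} = \frac{2 t}{865 + t^{3}}$)
$L{\left(-467,-1412 \right)} + M{\left(V{\left(-47 \right)},324 \right)} = 2 \left(-1412\right) \frac{1}{865 + \left(-1412\right)^{3}} - 242 = 2 \left(-1412\right) \frac{1}{865 - 2815166528} - 242 = 2 \left(-1412\right) \frac{1}{-2815165663} - 242 = 2 \left(-1412\right) \left(- \frac{1}{2815165663}\right) - 242 = \frac{2824}{2815165663} - 242 = - \frac{681270087622}{2815165663}$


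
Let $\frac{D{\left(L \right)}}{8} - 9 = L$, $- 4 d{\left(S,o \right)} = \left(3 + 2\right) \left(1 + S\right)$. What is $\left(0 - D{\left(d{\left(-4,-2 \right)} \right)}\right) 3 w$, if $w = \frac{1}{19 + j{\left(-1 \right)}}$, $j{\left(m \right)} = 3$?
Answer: $- \frac{153}{11} \approx -13.909$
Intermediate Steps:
$d{\left(S,o \right)} = - \frac{5}{4} - \frac{5 S}{4}$ ($d{\left(S,o \right)} = - \frac{\left(3 + 2\right) \left(1 + S\right)}{4} = - \frac{5 \left(1 + S\right)}{4} = - \frac{5 + 5 S}{4} = - \frac{5}{4} - \frac{5 S}{4}$)
$D{\left(L \right)} = 72 + 8 L$
$w = \frac{1}{22}$ ($w = \frac{1}{19 + 3} = \frac{1}{22} \approx 0.045455$)
$\left(0 - D{\left(d{\left(-4,-2 \right)} \right)}\right) 3 w = \left(0 - \left(72 + 8 \left(- \frac{5}{4} - -5\right)\right)\right) 3 \cdot \frac{1}{22} = \left(0 - \left(72 + 8 \left(- \frac{5}{4} + 5\right)\right)\right) 3 \cdot \frac{1}{22} = \left(0 - \left(72 + 8 \cdot \frac{15}{4}\right)\right) 3 \cdot \frac{1}{22} = \left(0 - \left(72 + 30\right)\right) 3 \cdot \frac{1}{22} = \left(0 - 102\right) 3 \cdot \frac{1}{22} = \left(-102\right) 3 \cdot \frac{1}{22} = \left(-306\right) \frac{1}{22} = - \frac{153}{11}$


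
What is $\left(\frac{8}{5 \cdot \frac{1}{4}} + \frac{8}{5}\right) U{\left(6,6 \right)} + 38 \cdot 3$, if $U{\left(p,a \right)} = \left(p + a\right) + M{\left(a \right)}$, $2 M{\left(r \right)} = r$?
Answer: $234$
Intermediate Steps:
$M{\left(r \right)} = \frac{r}{2}$
$U{\left(p,a \right)} = p + \frac{3 a}{2}$ ($U{\left(p,a \right)} = \left(p + a\right) + \frac{a}{2} = \left(a + p\right) + \frac{a}{2} = p + \frac{3 a}{2}$)
$\left(\frac{8}{5 \cdot \frac{1}{4}} + \frac{8}{5}\right) U{\left(6,6 \right)} + 38 \cdot 3 = \left(\frac{8}{5 \cdot \frac{1}{4}} + \frac{8}{5}\right) \left(6 + \frac{3}{2} \cdot 6\right) + 38 \cdot 3 = \left(\frac{8}{5 \cdot \frac{1}{4}} + 8 \cdot \frac{1}{5}\right) \left(6 + 9\right) + 114 = \left(\frac{8}{\frac{5}{4}} + \frac{8}{5}\right) 15 + 114 = \left(8 \cdot \frac{4}{5} + \frac{8}{5}\right) 15 + 114 = \left(\frac{32}{5} + \frac{8}{5}\right) 15 + 114 = 8 \cdot 15 + 114 = 120 + 114 = 234$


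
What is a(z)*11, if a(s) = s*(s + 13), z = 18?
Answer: 6138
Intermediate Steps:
a(s) = s*(13 + s)
a(z)*11 = (18*(13 + 18))*11 = (18*31)*11 = 558*11 = 6138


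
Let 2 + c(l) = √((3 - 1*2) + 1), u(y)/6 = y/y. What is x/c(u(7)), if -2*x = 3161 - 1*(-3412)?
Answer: 6573/2 + 6573*√2/4 ≈ 5610.4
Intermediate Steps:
x = -6573/2 (x = -(3161 - 1*(-3412))/2 = -(3161 + 3412)/2 = -½*6573 = -6573/2 ≈ -3286.5)
u(y) = 6 (u(y) = 6*(y/y) = 6*1 = 6)
c(l) = -2 + √2 (c(l) = -2 + √((3 - 1*2) + 1) = -2 + √((3 - 2) + 1) = -2 + √(1 + 1) = -2 + √2)
x/c(u(7)) = -6573/(2*(-2 + √2))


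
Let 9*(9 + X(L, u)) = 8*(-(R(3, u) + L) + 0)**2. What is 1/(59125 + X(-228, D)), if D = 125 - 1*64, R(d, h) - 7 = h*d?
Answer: 9/543596 ≈ 1.6556e-5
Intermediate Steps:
R(d, h) = 7 + d*h (R(d, h) = 7 + h*d = 7 + d*h)
D = 61 (D = 125 - 64 = 61)
X(L, u) = -9 + 8*(-7 - L - 3*u)**2/9 (X(L, u) = -9 + (8*(-((7 + 3*u) + L) + 0)**2)/9 = -9 + (8*(-(7 + L + 3*u) + 0)**2)/9 = -9 + (8*((-7 - L - 3*u) + 0)**2)/9 = -9 + (8*(-7 - L - 3*u)**2)/9 = -9 + 8*(-7 - L - 3*u)**2/9)
1/(59125 + X(-228, D)) = 1/(59125 + (-9 + 8*(7 - 228 + 3*61)**2/9)) = 1/(59125 + (-9 + 8*(7 - 228 + 183)**2/9)) = 1/(59125 + (-9 + (8/9)*(-38)**2)) = 1/(59125 + (-9 + (8/9)*1444)) = 1/(59125 + (-9 + 11552/9)) = 1/(59125 + 11471/9) = 1/(543596/9) = 9/543596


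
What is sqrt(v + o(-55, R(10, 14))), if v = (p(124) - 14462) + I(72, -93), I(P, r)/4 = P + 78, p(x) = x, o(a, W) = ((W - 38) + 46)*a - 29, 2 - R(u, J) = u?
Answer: I*sqrt(13767) ≈ 117.33*I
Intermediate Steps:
R(u, J) = 2 - u
o(a, W) = -29 + a*(8 + W) (o(a, W) = ((-38 + W) + 46)*a - 29 = (8 + W)*a - 29 = a*(8 + W) - 29 = -29 + a*(8 + W))
I(P, r) = 312 + 4*P (I(P, r) = 4*(P + 78) = 4*(78 + P) = 312 + 4*P)
v = -13738 (v = (124 - 14462) + (312 + 4*72) = -14338 + (312 + 288) = -14338 + 600 = -13738)
sqrt(v + o(-55, R(10, 14))) = sqrt(-13738 + (-29 + 8*(-55) + (2 - 1*10)*(-55))) = sqrt(-13738 + (-29 - 440 + (2 - 10)*(-55))) = sqrt(-13738 + (-29 - 440 - 8*(-55))) = sqrt(-13738 + (-29 - 440 + 440)) = sqrt(-13738 - 29) = sqrt(-13767) = I*sqrt(13767)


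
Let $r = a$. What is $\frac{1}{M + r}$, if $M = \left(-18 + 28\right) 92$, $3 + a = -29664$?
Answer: $- \frac{1}{28747} \approx -3.4786 \cdot 10^{-5}$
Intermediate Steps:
$a = -29667$ ($a = -3 - 29664 = -29667$)
$M = 920$ ($M = 10 \cdot 92 = 920$)
$r = -29667$
$\frac{1}{M + r} = \frac{1}{920 - 29667} = \frac{1}{-28747} = - \frac{1}{28747}$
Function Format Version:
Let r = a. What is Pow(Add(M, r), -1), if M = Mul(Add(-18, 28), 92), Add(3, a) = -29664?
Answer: Rational(-1, 28747) ≈ -3.4786e-5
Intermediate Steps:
a = -29667 (a = Add(-3, -29664) = -29667)
M = 920 (M = Mul(10, 92) = 920)
r = -29667
Pow(Add(M, r), -1) = Pow(Add(920, -29667), -1) = Pow(-28747, -1) = Rational(-1, 28747)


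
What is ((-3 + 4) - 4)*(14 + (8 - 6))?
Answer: -48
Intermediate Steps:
((-3 + 4) - 4)*(14 + (8 - 6)) = (1 - 4)*(14 + 2) = -3*16 = -48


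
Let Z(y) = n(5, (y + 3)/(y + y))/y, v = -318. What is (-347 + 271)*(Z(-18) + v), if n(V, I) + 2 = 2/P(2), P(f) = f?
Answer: 217474/9 ≈ 24164.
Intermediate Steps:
n(V, I) = -1 (n(V, I) = -2 + 2/2 = -2 + 2*(½) = -2 + 1 = -1)
Z(y) = -1/y
(-347 + 271)*(Z(-18) + v) = (-347 + 271)*(-1/(-18) - 318) = -76*(-1*(-1/18) - 318) = -76*(1/18 - 318) = -76*(-5723/18) = 217474/9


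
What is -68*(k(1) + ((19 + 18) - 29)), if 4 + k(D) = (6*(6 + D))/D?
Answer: -3128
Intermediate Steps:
k(D) = -4 + (36 + 6*D)/D (k(D) = -4 + (6*(6 + D))/D = -4 + (36 + 6*D)/D)
-68*(k(1) + ((19 + 18) - 29)) = -68*((2 + 36/1) + ((19 + 18) - 29)) = -68*((2 + 36*1) + (37 - 29)) = -68*((2 + 36) + 8) = -68*(38 + 8) = -68*46 = -3128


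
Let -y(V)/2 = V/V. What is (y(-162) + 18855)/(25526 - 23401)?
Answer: 1109/125 ≈ 8.8720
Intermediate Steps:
y(V) = -2 (y(V) = -2*V/V = -2*1 = -2)
(y(-162) + 18855)/(25526 - 23401) = (-2 + 18855)/(25526 - 23401) = 18853/2125 = 18853*(1/2125) = 1109/125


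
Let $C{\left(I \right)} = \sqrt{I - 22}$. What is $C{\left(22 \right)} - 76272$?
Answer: $-76272$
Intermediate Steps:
$C{\left(I \right)} = \sqrt{-22 + I}$
$C{\left(22 \right)} - 76272 = \sqrt{-22 + 22} - 76272 = \sqrt{0} - 76272 = 0 - 76272 = -76272$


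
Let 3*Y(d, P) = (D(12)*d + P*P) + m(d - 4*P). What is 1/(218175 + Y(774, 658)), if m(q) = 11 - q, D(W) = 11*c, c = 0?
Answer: 3/1089358 ≈ 2.7539e-6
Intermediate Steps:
D(W) = 0 (D(W) = 11*0 = 0)
Y(d, P) = 11/3 - d/3 + P**2/3 + 4*P/3 (Y(d, P) = ((0*d + P*P) + (11 - (d - 4*P)))/3 = ((0 + P**2) + (11 + (-d + 4*P)))/3 = (P**2 + (11 - d + 4*P))/3 = (11 + P**2 - d + 4*P)/3 = 11/3 - d/3 + P**2/3 + 4*P/3)
1/(218175 + Y(774, 658)) = 1/(218175 + (11/3 - 1/3*774 + (1/3)*658**2 + (4/3)*658)) = 1/(218175 + (11/3 - 258 + (1/3)*432964 + 2632/3)) = 1/(218175 + (11/3 - 258 + 432964/3 + 2632/3)) = 1/(218175 + 434833/3) = 1/(1089358/3) = 3/1089358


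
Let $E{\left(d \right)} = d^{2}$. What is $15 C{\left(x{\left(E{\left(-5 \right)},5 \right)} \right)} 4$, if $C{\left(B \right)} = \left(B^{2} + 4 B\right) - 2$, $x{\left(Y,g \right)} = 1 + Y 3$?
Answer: $364680$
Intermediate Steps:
$x{\left(Y,g \right)} = 1 + 3 Y$
$C{\left(B \right)} = -2 + B^{2} + 4 B$
$15 C{\left(x{\left(E{\left(-5 \right)},5 \right)} \right)} 4 = 15 \left(-2 + \left(1 + 3 \left(-5\right)^{2}\right)^{2} + 4 \left(1 + 3 \left(-5\right)^{2}\right)\right) 4 = 15 \left(-2 + \left(1 + 3 \cdot 25\right)^{2} + 4 \left(1 + 3 \cdot 25\right)\right) 4 = 15 \left(-2 + \left(1 + 75\right)^{2} + 4 \left(1 + 75\right)\right) 4 = 15 \left(-2 + 76^{2} + 4 \cdot 76\right) 4 = 15 \left(-2 + 5776 + 304\right) 4 = 15 \cdot 6078 \cdot 4 = 91170 \cdot 4 = 364680$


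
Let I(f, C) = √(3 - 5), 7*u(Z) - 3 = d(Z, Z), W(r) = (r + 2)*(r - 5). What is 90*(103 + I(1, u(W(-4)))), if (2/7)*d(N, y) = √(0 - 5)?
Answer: 9270 + 90*I*√2 ≈ 9270.0 + 127.28*I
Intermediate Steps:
W(r) = (-5 + r)*(2 + r) (W(r) = (2 + r)*(-5 + r) = (-5 + r)*(2 + r))
d(N, y) = 7*I*√5/2 (d(N, y) = 7*√(0 - 5)/2 = 7*√(-5)/2 = 7*(I*√5)/2 = 7*I*√5/2)
u(Z) = 3/7 + I*√5/2 (u(Z) = 3/7 + (7*I*√5/2)/7 = 3/7 + I*√5/2)
I(f, C) = I*√2 (I(f, C) = √(-2) = I*√2)
90*(103 + I(1, u(W(-4)))) = 90*(103 + I*√2) = 9270 + 90*I*√2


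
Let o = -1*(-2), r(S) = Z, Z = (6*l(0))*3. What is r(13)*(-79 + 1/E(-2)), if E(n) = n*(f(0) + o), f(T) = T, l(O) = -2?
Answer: 2853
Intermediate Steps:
Z = -36 (Z = (6*(-2))*3 = -12*3 = -36)
r(S) = -36
o = 2
E(n) = 2*n (E(n) = n*(0 + 2) = n*2 = 2*n)
r(13)*(-79 + 1/E(-2)) = -36*(-79 + 1/(2*(-2))) = -36*(-79 + 1/(-4)) = -36*(-79 - ¼) = -36*(-317/4) = 2853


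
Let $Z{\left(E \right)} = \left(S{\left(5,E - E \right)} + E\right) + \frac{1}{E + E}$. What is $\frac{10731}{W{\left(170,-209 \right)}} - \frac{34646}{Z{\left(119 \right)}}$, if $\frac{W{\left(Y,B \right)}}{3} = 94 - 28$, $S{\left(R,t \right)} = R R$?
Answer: $- \frac{421624847}{2262018} \approx -186.39$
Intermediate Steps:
$S{\left(R,t \right)} = R^{2}$
$W{\left(Y,B \right)} = 198$ ($W{\left(Y,B \right)} = 3 \left(94 - 28\right) = 3 \cdot 66 = 198$)
$Z{\left(E \right)} = 25 + E + \frac{1}{2 E}$ ($Z{\left(E \right)} = \left(5^{2} + E\right) + \frac{1}{E + E} = \left(25 + E\right) + \frac{1}{2 E} = 25 + E + \frac{1}{2 E}$)
$\frac{10731}{W{\left(170,-209 \right)}} - \frac{34646}{Z{\left(119 \right)}} = \frac{10731}{198} - \frac{34646}{25 + 119 + \frac{1}{2 \cdot 119}} = 10731 \cdot \frac{1}{198} - \frac{34646}{25 + 119 + \frac{1}{2} \cdot \frac{1}{119}} = \frac{3577}{66} - \frac{34646}{25 + 119 + \frac{1}{238}} = \frac{3577}{66} - \frac{34646}{\frac{34273}{238}} = \frac{3577}{66} - \frac{8245748}{34273} = - \frac{421624847}{2262018}$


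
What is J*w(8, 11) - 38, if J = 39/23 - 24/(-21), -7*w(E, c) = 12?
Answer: -48310/1127 ≈ -42.866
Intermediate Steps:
w(E, c) = -12/7 (w(E, c) = -⅐*12 = -12/7)
J = 457/161 (J = 39*(1/23) - 24*(-1/21) = 39/23 + 8/7 = 457/161 ≈ 2.8385)
J*w(8, 11) - 38 = (457/161)*(-12/7) - 38 = -5484/1127 - 38 = -48310/1127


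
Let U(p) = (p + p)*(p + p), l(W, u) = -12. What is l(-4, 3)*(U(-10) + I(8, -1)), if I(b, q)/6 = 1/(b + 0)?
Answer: -4809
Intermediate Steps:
I(b, q) = 6/b (I(b, q) = 6/(b + 0) = 6/b)
U(p) = 4*p² (U(p) = (2*p)*(2*p) = 4*p²)
l(-4, 3)*(U(-10) + I(8, -1)) = -12*(4*(-10)² + 6/8) = -12*(4*100 + 6*(⅛)) = -12*(400 + ¾) = -12*1603/4 = -4809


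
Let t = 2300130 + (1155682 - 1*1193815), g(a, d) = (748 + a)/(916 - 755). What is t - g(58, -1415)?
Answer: 364180711/161 ≈ 2.2620e+6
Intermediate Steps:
g(a, d) = 748/161 + a/161 (g(a, d) = (748 + a)/161 = (748 + a)*(1/161) = 748/161 + a/161)
t = 2261997 (t = 2300130 + (1155682 - 1193815) = 2300130 - 38133 = 2261997)
t - g(58, -1415) = 2261997 - (748/161 + (1/161)*58) = 2261997 - (748/161 + 58/161) = 2261997 - 1*806/161 = 2261997 - 806/161 = 364180711/161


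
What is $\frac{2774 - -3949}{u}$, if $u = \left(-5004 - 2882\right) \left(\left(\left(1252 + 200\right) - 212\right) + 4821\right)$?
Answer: $- \frac{6723}{47797046} \approx -0.00014066$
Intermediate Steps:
$u = -47797046$ ($u = - 7886 \left(\left(1452 - 212\right) + 4821\right) = - 7886 \left(1240 + 4821\right) = \left(-7886\right) 6061 = -47797046$)
$\frac{2774 - -3949}{u} = \frac{2774 - -3949}{-47797046} = \left(2774 + 3949\right) \left(- \frac{1}{47797046}\right) = 6723 \left(- \frac{1}{47797046}\right) = - \frac{6723}{47797046}$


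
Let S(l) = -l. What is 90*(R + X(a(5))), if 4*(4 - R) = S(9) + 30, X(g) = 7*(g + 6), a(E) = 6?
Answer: 14895/2 ≈ 7447.5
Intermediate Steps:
X(g) = 42 + 7*g (X(g) = 7*(6 + g) = 42 + 7*g)
R = -5/4 (R = 4 - (-1*9 + 30)/4 = 4 - (-9 + 30)/4 = 4 - ¼*21 = 4 - 21/4 = -5/4 ≈ -1.2500)
90*(R + X(a(5))) = 90*(-5/4 + (42 + 7*6)) = 90*(-5/4 + (42 + 42)) = 90*(-5/4 + 84) = 90*(331/4) = 14895/2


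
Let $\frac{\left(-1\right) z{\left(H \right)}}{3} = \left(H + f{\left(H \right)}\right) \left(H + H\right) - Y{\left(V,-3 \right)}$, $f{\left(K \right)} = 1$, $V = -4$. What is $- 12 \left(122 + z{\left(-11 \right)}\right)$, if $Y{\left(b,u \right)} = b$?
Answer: $6600$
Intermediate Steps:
$z{\left(H \right)} = -12 - 6 H \left(1 + H\right)$ ($z{\left(H \right)} = - 3 \left(\left(H + 1\right) \left(H + H\right) - -4\right) = - 3 \left(\left(1 + H\right) 2 H + 4\right) = - 3 \left(2 H \left(1 + H\right) + 4\right) = - 3 \left(4 + 2 H \left(1 + H\right)\right) = -12 - 6 H \left(1 + H\right)$)
$- 12 \left(122 + z{\left(-11 \right)}\right) = - 12 \left(122 - \left(-54 + 726\right)\right) = - 12 \left(122 - 672\right) = \left(-12\right) \left(-550\right) = 6600$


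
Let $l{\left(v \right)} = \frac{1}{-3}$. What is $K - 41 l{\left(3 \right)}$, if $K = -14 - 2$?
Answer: $- \frac{7}{3} \approx -2.3333$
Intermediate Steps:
$K = -16$
$l{\left(v \right)} = - \frac{1}{3}$
$K - 41 l{\left(3 \right)} = -16 - - \frac{41}{3} = -16 + \frac{41}{3} = - \frac{7}{3}$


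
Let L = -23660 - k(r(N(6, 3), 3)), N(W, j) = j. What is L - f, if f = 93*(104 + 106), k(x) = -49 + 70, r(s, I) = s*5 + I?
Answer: -43211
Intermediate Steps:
r(s, I) = I + 5*s (r(s, I) = 5*s + I = I + 5*s)
k(x) = 21
L = -23681 (L = -23660 - 1*21 = -23660 - 21 = -23681)
f = 19530 (f = 93*210 = 19530)
L - f = -23681 - 1*19530 = -23681 - 19530 = -43211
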